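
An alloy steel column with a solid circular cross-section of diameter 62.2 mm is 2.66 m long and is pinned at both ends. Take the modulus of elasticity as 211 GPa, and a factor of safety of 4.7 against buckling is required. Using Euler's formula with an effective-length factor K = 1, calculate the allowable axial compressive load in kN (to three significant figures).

P_allow = 46.0 kN

I = πd⁴/64 = π×62.2⁴/64 = 734700 mm⁴.
Effective length L_e = KL = 1×2.66 m = 2660 mm.
Euler critical load P_cr = π²EI/L_e² = π²×211000×734700/2660² = 216200 N.
P_allow = P_cr/n = 216200/4.7 = 46010 N.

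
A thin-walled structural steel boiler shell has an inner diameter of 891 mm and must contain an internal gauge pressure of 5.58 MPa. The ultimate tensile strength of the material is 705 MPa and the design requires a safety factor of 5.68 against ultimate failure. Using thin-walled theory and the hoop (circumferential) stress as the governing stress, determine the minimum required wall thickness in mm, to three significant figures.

σ_allow = 705/5.68 = 124.1 MPa.
Hoop stress σ_h = pD/(2t), so t = pD/(2σ_allow) = 5.58×891/(2×124.1) = 20.03 mm.

t = 20.0 mm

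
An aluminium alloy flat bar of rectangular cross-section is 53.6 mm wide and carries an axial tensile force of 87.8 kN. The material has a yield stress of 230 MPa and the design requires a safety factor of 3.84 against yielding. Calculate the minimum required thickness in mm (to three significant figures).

t = 27.3 mm

σ_allow = 230/3.84 = 59.90 MPa.
Required area A = F/σ_allow = 87800/59.90 = 1466 mm².
t = A/w = 1466/53.6 = 27.35 mm.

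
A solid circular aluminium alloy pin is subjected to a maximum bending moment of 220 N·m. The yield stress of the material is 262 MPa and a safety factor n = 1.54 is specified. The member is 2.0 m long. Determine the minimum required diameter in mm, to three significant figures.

σ_allow = 262/1.54 = 170.1 MPa.
For a solid circular section σ = 32M/(πd³), so d³ = 32M/(π σ_allow) = 32×220000/(π×170.1) = 13170 mm³.
d = 23.62 mm.

d = 23.6 mm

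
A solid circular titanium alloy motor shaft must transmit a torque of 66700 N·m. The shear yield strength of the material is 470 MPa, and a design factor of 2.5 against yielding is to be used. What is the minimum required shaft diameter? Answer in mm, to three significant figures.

Allowable shear stress τ_allow = 470/2.5 = 188.0 MPa.
For a solid shaft τ = 16T/(πd³), so d³ = 16T/(π τ_allow) = 16×6.6700×10^7/(π×188.0) = 1.807×10^6 mm³.
d = (1.807×10^6)^(1/3) = 121.8 mm.

d = 122 mm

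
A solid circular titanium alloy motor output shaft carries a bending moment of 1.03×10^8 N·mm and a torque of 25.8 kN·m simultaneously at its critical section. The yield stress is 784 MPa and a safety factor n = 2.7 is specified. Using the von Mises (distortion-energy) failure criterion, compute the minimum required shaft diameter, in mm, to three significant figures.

d = 155 mm

σ_allow = σ_y/n = 784/2.7 = 290.4 MPa.
For a solid shaft σ_b = 32M/(πd³) and τ = 16T/(πd³), so the von Mises stress is σ' = (16/πd³)·√(4M²+3T²).
√(4M²+3T²) = √(4×(1.030×10^8)² + 3×(2.580×10^7)²) = 2.108×10^8 N·mm.
d³ = 16×2.108×10^8/(π×290.4) = 3.697×10^6 mm³.
d = 154.6 mm.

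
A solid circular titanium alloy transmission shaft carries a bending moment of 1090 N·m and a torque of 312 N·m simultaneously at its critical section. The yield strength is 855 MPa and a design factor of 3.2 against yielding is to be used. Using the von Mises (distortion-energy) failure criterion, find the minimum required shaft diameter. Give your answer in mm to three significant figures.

σ_allow = σ_y/n = 855/3.2 = 267.2 MPa.
For a solid shaft σ_b = 32M/(πd³) and τ = 16T/(πd³), so the von Mises stress is σ' = (16/πd³)·√(4M²+3T²).
√(4M²+3T²) = √(4×(1.090×10^6)² + 3×(312000)²) = 2.246×10^6 N·mm.
d³ = 16×2.246×10^6/(π×267.2) = 42810 mm³.
d = 34.98 mm.

d = 35.0 mm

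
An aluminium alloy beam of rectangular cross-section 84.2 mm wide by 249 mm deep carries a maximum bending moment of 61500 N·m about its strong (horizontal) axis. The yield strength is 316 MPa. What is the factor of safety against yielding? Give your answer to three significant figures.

n = 4.47

Section modulus S = bh²/6 = 84.2×249²/6 = 870100 mm³.
σ = M/S = 6.1500×10^7/870100 = 70.68 MPa.
n = 316/70.68 = 4.471.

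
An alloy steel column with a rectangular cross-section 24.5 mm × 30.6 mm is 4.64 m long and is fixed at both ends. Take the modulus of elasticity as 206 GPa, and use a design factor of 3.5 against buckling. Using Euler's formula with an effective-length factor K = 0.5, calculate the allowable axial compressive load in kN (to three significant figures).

Buckling occurs about the weak axis: I_min = h·b³/12 = 30.6×24.5³/12 = 37500 mm⁴ (b = 24.5 mm is the smaller dimension).
Effective length L_e = KL = 0.5×4.64 m = 2320 mm.
Euler critical load P_cr = π²EI/L_e² = π²×206000×37500/2320² = 14170 N.
P_allow = P_cr/n = 14170/3.5 = 4047 N.

P_allow = 4.05 kN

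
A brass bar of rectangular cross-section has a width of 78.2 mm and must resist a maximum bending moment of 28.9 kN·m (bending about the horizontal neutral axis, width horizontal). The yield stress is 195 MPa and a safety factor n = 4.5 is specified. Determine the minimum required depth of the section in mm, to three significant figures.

h = 226 mm

σ_allow = 195/4.5 = 43.33 MPa.
For a rectangular section σ = 6M/(bh²), so h² = 6M/(b σ_allow) = 6×2.8900×10^7/(78.2×43.33) = 51170 mm².
h = 226.2 mm.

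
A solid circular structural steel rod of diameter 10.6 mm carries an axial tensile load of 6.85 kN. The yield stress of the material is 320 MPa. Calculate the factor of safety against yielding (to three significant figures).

n = 4.12

A = πd²/4 = 88.25 mm².
σ = F/A = 6850.0/88.25 = 77.62 MPa.
n = 320/77.62 = 4.123.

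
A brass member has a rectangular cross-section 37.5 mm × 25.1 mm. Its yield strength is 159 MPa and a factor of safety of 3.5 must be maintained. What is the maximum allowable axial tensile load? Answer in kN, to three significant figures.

F_allow = 42.8 kN

σ_allow = 159/3.5 = 45.43 MPa.
A = 37.5×25.1 = 941.2 mm².
F_allow = σ_allow × A = 45.43×941.2 = 42760 N.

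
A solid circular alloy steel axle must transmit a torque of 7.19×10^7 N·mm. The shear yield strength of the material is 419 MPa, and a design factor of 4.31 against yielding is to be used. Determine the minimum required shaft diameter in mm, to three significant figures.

d = 156 mm

Allowable shear stress τ_allow = 419/4.31 = 97.22 MPa.
For a solid shaft τ = 16T/(πd³), so d³ = 16T/(π τ_allow) = 16×7.1900×10^7/(π×97.22) = 3.767×10^6 mm³.
d = (3.767×10^6)^(1/3) = 155.6 mm.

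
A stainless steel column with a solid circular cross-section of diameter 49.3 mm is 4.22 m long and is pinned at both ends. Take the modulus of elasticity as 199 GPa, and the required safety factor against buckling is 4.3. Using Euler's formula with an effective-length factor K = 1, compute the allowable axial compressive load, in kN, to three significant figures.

I = πd⁴/64 = π×49.3⁴/64 = 290000 mm⁴.
Effective length L_e = KL = 1×4.22 m = 4220 mm.
Euler critical load P_cr = π²EI/L_e² = π²×199000×290000/4220² = 31980 N.
P_allow = P_cr/n = 31980/4.3 = 7437 N.

P_allow = 7.44 kN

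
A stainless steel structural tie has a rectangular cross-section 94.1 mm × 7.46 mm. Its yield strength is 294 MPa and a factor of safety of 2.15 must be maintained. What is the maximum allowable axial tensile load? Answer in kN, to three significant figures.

σ_allow = 294/2.15 = 136.7 MPa.
A = 94.1×7.46 = 702.0 mm².
F_allow = σ_allow × A = 136.7×702.0 = 95990 N.

F_allow = 96.0 kN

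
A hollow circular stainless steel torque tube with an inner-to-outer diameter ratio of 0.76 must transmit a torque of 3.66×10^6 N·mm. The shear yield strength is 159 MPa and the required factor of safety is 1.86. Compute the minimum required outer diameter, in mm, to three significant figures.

τ_allow = 159/1.86 = 85.48 MPa.
For a hollow shaft τ = 16T/[πd_o³(1−k⁴)] with k = 0.76, so 1−k⁴ = 0.6664.
d_o³ = 16T/[π τ_allow (1−k⁴)] = 16×3660000/(π×85.48×0.6664) = 327200 mm³.
d_o = 68.91 mm.

d_o = 68.9 mm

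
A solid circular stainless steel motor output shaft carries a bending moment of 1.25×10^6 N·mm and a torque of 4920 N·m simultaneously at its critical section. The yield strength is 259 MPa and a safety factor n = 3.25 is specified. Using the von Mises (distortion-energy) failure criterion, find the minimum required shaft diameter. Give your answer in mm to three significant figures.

d = 82.8 mm

σ_allow = σ_y/n = 259/3.25 = 79.69 MPa.
For a solid shaft σ_b = 32M/(πd³) and τ = 16T/(πd³), so the von Mises stress is σ' = (16/πd³)·√(4M²+3T²).
√(4M²+3T²) = √(4×(1.250×10^6)² + 3×(4.920×10^6)²) = 8.881×10^6 N·mm.
d³ = 16×8.881×10^6/(π×79.69) = 567600 mm³.
d = 82.79 mm.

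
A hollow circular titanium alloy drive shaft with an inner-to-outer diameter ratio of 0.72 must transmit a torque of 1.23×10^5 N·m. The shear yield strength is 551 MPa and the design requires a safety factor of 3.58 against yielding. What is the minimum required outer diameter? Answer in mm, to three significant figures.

d_o = 177 mm

τ_allow = 551/3.58 = 153.9 MPa.
For a hollow shaft τ = 16T/[πd_o³(1−k⁴)] with k = 0.72, so 1−k⁴ = 0.7313.
d_o³ = 16T/[π τ_allow (1−k⁴)] = 16×1.2300×10^8/(π×153.9×0.7313) = 5.566×10^6 mm³.
d_o = 177.2 mm.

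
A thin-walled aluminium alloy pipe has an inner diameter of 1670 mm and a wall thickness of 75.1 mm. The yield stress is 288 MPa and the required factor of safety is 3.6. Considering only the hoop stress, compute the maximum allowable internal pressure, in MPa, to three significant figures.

p_allow = 7.20 MPa

σ_allow = 288/3.6 = 80.00 MPa.
σ_h = pD/(2t) → p_allow = 2σ_allow t/D = 2×80.00×75.1/1670 = 7.195 MPa.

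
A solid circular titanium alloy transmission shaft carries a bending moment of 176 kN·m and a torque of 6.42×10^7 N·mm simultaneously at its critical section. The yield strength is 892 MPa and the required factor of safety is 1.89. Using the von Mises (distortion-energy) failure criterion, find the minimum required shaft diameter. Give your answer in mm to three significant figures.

d = 159 mm

σ_allow = σ_y/n = 892/1.89 = 472.0 MPa.
For a solid shaft σ_b = 32M/(πd³) and τ = 16T/(πd³), so the von Mises stress is σ' = (16/πd³)·√(4M²+3T²).
√(4M²+3T²) = √(4×(1.760×10^8)² + 3×(6.420×10^7)²) = 3.691×10^8 N·mm.
d³ = 16×3.691×10^8/(π×472.0) = 3.984×10^6 mm³.
d = 158.5 mm.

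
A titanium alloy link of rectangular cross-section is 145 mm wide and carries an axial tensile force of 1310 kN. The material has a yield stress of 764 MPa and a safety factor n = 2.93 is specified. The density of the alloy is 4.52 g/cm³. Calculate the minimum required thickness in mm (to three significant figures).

σ_allow = 764/2.93 = 260.8 MPa.
Required area A = F/σ_allow = 1310000/260.8 = 5024 mm².
t = A/w = 5024/145 = 34.65 mm.

t = 34.6 mm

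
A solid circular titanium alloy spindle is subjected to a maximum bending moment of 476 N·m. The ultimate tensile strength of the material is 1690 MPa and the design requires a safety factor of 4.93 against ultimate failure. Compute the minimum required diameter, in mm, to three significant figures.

σ_allow = 1690/4.93 = 342.8 MPa.
For a solid circular section σ = 32M/(πd³), so d³ = 32M/(π σ_allow) = 32×476000/(π×342.8) = 14140 mm³.
d = 24.18 mm.

d = 24.2 mm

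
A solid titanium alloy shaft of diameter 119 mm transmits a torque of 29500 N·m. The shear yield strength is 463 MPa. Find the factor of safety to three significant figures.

n = 5.19

τ = 16T/(πd³) = 16×2.9500×10^7/(π×119³) = 89.16 MPa.
n = τ_limit/τ = 463/89.16 = 5.193.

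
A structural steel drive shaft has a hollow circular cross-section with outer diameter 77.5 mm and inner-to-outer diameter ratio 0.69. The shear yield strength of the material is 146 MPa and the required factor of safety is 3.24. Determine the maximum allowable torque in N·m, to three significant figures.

T_allow = 3180 N·m

τ_allow = 146/3.24 = 45.06 MPa.
For a hollow shaft T_allow = τ_allow·πd_o³(1−k⁴)/16 with 1−k⁴ = 0.7733, so πd_o³(1−k⁴)/16 = 70680 mm³.
T_allow = 45.06×70680 = 3.185×10^6 N·mm = 3185 N·m.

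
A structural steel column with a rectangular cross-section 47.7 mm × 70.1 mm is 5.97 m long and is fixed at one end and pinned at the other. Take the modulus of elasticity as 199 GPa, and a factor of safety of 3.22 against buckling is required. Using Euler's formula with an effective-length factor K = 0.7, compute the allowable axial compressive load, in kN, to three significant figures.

P_allow = 22.1 kN

Buckling occurs about the weak axis: I_min = h·b³/12 = 70.1×47.7³/12 = 634000 mm⁴ (b = 47.7 mm is the smaller dimension).
Effective length L_e = KL = 0.7×5.97 m = 4179 mm.
Euler critical load P_cr = π²EI/L_e² = π²×199000×634000/4179² = 71300 N.
P_allow = P_cr/n = 71300/3.22 = 22140 N.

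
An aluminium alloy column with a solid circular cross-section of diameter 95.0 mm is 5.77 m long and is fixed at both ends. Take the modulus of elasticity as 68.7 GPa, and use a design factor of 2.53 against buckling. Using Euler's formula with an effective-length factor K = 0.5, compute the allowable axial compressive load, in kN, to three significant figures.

P_allow = 129 kN

I = πd⁴/64 = π×95.0⁴/64 = 3.998×10^6 mm⁴.
Effective length L_e = KL = 0.5×5.77 m = 2885 mm.
Euler critical load P_cr = π²EI/L_e² = π²×68700×3.998×10^6/2885² = 325700 N.
P_allow = P_cr/n = 325700/2.53 = 128700 N.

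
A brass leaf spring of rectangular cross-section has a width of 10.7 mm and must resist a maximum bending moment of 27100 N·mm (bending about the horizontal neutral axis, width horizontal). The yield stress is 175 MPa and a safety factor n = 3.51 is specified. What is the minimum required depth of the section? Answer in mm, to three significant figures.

h = 17.5 mm

σ_allow = 175/3.51 = 49.86 MPa.
For a rectangular section σ = 6M/(bh²), so h² = 6M/(b σ_allow) = 6×27100/(10.7×49.86) = 304.8 mm².
h = 17.46 mm.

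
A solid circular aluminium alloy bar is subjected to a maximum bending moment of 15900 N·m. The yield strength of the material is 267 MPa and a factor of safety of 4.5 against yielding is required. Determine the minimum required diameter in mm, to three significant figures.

d = 140 mm

σ_allow = 267/4.5 = 59.33 MPa.
For a solid circular section σ = 32M/(πd³), so d³ = 32M/(π σ_allow) = 32×1.5900×10^7/(π×59.33) = 2.730×10^6 mm³.
d = 139.8 mm.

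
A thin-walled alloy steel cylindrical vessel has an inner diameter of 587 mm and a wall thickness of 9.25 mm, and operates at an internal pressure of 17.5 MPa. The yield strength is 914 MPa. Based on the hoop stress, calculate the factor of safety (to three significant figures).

n = 1.65

σ_h = pD/(2t) = 17.5×587/(2×9.25) = 555.3 MPa.
n = 914/555.3 = 1.646.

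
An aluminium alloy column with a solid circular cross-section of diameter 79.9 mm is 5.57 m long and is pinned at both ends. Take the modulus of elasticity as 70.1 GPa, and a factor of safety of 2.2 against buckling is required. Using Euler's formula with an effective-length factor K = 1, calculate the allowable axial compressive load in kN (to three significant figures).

P_allow = 20.3 kN

I = πd⁴/64 = π×79.9⁴/64 = 2.001×10^6 mm⁴.
Effective length L_e = KL = 1×5.57 m = 5570 mm.
Euler critical load P_cr = π²EI/L_e² = π²×70100×2.001×10^6/5570² = 44610 N.
P_allow = P_cr/n = 44610/2.2 = 20280 N.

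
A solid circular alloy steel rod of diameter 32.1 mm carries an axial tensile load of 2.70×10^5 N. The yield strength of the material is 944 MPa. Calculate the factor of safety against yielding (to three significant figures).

A = πd²/4 = 809.3 mm².
σ = F/A = 270000/809.3 = 333.6 MPa.
n = 944/333.6 = 2.829.

n = 2.83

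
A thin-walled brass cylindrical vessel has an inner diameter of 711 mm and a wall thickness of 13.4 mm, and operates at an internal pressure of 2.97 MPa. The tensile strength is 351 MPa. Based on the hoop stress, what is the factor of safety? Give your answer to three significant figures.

σ_h = pD/(2t) = 2.97×711/(2×13.4) = 78.79 MPa.
n = 351/78.79 = 4.455.

n = 4.45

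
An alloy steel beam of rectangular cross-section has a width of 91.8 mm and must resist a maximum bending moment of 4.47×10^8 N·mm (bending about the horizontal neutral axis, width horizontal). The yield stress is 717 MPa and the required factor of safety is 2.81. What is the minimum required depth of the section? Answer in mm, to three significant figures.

σ_allow = 717/2.81 = 255.2 MPa.
For a rectangular section σ = 6M/(bh²), so h² = 6M/(b σ_allow) = 6×4.4700×10^8/(91.8×255.2) = 114500 mm².
h = 338.4 mm.

h = 338 mm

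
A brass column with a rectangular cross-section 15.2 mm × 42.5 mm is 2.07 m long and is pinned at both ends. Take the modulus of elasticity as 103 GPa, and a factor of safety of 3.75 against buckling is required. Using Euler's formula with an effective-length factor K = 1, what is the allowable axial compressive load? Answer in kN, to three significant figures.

Buckling occurs about the weak axis: I_min = h·b³/12 = 42.5×15.2³/12 = 12440 mm⁴ (b = 15.2 mm is the smaller dimension).
Effective length L_e = KL = 1×2.07 m = 2070 mm.
Euler critical load P_cr = π²EI/L_e² = π²×103000×12440/2070² = 2951 N.
P_allow = P_cr/n = 2951/3.75 = 786.9 N.

P_allow = 0.787 kN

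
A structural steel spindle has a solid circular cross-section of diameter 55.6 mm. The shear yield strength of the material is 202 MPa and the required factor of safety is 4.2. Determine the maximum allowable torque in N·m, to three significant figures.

T_allow = 1620 N·m

τ_allow = 202/4.2 = 48.10 MPa.
For a solid shaft T_allow = τ_allow·πd³/16; πd³/16 = π×55.6³/16 = 33750 mm³.
T_allow = 48.10×33750 = 1.623×10^6 N·mm = 1623 N·m.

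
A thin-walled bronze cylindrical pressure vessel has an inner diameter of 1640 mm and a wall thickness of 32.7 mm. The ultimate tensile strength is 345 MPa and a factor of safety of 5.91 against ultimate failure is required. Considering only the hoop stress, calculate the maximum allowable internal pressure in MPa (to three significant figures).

p_allow = 2.33 MPa

σ_allow = 345/5.91 = 58.38 MPa.
σ_h = pD/(2t) → p_allow = 2σ_allow t/D = 2×58.38×32.7/1640 = 2.328 MPa.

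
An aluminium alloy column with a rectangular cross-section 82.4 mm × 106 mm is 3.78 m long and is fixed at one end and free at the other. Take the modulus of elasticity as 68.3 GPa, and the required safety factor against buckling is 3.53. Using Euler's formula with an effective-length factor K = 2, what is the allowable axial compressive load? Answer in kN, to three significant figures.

P_allow = 16.5 kN

Buckling occurs about the weak axis: I_min = h·b³/12 = 106×82.4³/12 = 4.942×10^6 mm⁴ (b = 82.4 mm is the smaller dimension).
Effective length L_e = KL = 2×3.78 m = 7560 mm.
Euler critical load P_cr = π²EI/L_e² = π²×68300×4.942×10^6/7560² = 58290 N.
P_allow = P_cr/n = 58290/3.53 = 16510 N.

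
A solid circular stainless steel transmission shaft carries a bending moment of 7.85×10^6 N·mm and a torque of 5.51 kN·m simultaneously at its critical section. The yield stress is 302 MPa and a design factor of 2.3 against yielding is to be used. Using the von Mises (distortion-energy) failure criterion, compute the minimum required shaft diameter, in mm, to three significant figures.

d = 89.3 mm

σ_allow = σ_y/n = 302/2.3 = 131.3 MPa.
For a solid shaft σ_b = 32M/(πd³) and τ = 16T/(πd³), so the von Mises stress is σ' = (16/πd³)·√(4M²+3T²).
√(4M²+3T²) = √(4×(7.850×10^6)² + 3×(5.510×10^6)²) = 1.837×10^7 N·mm.
d³ = 16×1.837×10^7/(π×131.3) = 712600 mm³.
d = 89.32 mm.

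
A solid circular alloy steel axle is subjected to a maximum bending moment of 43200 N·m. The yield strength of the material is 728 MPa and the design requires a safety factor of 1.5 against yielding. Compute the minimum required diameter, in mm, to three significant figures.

σ_allow = 728/1.5 = 485.3 MPa.
For a solid circular section σ = 32M/(πd³), so d³ = 32M/(π σ_allow) = 32×4.3200×10^7/(π×485.3) = 906700 mm³.
d = 96.79 mm.

d = 96.8 mm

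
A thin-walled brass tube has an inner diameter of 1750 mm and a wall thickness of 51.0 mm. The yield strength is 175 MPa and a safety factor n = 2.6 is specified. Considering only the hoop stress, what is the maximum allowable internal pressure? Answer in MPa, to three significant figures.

σ_allow = 175/2.6 = 67.31 MPa.
σ_h = pD/(2t) → p_allow = 2σ_allow t/D = 2×67.31×51.0/1750 = 3.923 MPa.

p_allow = 3.92 MPa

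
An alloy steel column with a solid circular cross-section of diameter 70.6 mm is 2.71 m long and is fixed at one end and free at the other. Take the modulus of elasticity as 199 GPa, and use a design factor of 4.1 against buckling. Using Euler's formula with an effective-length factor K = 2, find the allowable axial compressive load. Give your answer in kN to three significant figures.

I = πd⁴/64 = π×70.6⁴/64 = 1.220×10^6 mm⁴.
Effective length L_e = KL = 2×2.71 m = 5420 mm.
Euler critical load P_cr = π²EI/L_e² = π²×199000×1.220×10^6/5420² = 81530 N.
P_allow = P_cr/n = 81530/4.1 = 19890 N.

P_allow = 19.9 kN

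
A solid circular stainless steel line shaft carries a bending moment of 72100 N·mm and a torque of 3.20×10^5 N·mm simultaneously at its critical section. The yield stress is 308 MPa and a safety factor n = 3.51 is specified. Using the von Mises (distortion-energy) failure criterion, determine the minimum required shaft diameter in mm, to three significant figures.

d = 32.2 mm

σ_allow = σ_y/n = 308/3.51 = 87.75 MPa.
For a solid shaft σ_b = 32M/(πd³) and τ = 16T/(πd³), so the von Mises stress is σ' = (16/πd³)·√(4M²+3T²).
√(4M²+3T²) = √(4×(72100)² + 3×(320000)²) = 572700 N·mm.
d³ = 16×572700/(π×87.75) = 33240 mm³.
d = 32.15 mm.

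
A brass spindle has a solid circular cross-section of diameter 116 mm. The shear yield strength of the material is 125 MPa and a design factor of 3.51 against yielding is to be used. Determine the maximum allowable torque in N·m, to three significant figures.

T_allow = 10900 N·m

τ_allow = 125/3.51 = 35.61 MPa.
For a solid shaft T_allow = τ_allow·πd³/16; πd³/16 = π×116³/16 = 306500 mm³.
T_allow = 35.61×306500 = 1.091×10^7 N·mm = 10910 N·m.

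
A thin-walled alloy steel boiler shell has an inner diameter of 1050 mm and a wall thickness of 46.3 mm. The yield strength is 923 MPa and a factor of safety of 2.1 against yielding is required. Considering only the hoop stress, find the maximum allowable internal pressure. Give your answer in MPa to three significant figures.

p_allow = 38.8 MPa

σ_allow = 923/2.1 = 439.5 MPa.
σ_h = pD/(2t) → p_allow = 2σ_allow t/D = 2×439.5×46.3/1050 = 38.76 MPa.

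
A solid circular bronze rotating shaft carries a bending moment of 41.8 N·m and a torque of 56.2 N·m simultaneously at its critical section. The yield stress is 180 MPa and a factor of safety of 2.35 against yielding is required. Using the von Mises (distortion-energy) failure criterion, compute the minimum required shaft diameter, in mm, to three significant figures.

σ_allow = σ_y/n = 180/2.35 = 76.60 MPa.
For a solid shaft σ_b = 32M/(πd³) and τ = 16T/(πd³), so the von Mises stress is σ' = (16/πd³)·√(4M²+3T²).
√(4M²+3T²) = √(4×(41800)² + 3×(56200)²) = 128300 N·mm.
d³ = 16×128300/(π×76.60) = 8532 mm³.
d = 20.43 mm.

d = 20.4 mm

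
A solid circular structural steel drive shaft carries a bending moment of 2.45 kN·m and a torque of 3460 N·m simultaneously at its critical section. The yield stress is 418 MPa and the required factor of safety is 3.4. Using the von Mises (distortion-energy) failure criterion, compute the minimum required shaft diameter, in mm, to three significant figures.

d = 68.4 mm

σ_allow = σ_y/n = 418/3.4 = 122.9 MPa.
For a solid shaft σ_b = 32M/(πd³) and τ = 16T/(πd³), so the von Mises stress is σ' = (16/πd³)·√(4M²+3T²).
√(4M²+3T²) = √(4×(2.450×10^6)² + 3×(3.460×10^6)²) = 7.741×10^6 N·mm.
d³ = 16×7.741×10^6/(π×122.9) = 320700 mm³.
d = 68.45 mm.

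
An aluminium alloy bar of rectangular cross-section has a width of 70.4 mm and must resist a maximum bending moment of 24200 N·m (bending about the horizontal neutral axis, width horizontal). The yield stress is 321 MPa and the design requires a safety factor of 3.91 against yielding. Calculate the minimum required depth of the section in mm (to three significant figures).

h = 159 mm

σ_allow = 321/3.91 = 82.10 MPa.
For a rectangular section σ = 6M/(bh²), so h² = 6M/(b σ_allow) = 6×2.4200×10^7/(70.4×82.10) = 25120 mm².
h = 158.5 mm.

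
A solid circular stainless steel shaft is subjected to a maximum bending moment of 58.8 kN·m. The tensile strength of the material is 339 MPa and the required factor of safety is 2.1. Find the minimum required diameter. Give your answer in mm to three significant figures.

d = 155 mm

σ_allow = 339/2.1 = 161.4 MPa.
For a solid circular section σ = 32M/(πd³), so d³ = 32M/(π σ_allow) = 32×5.8800×10^7/(π×161.4) = 3.710×10^6 mm³.
d = 154.8 mm.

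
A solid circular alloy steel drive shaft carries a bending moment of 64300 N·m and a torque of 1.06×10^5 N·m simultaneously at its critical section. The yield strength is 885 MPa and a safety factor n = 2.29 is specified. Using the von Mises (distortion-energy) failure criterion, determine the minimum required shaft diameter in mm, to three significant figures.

σ_allow = σ_y/n = 885/2.29 = 386.5 MPa.
For a solid shaft σ_b = 32M/(πd³) and τ = 16T/(πd³), so the von Mises stress is σ' = (16/πd³)·√(4M²+3T²).
√(4M²+3T²) = √(4×(6.430×10^7)² + 3×(1.060×10^8)²) = 2.242×10^8 N·mm.
d³ = 16×2.242×10^8/(π×386.5) = 2.954×10^6 mm³.
d = 143.5 mm.

d = 143 mm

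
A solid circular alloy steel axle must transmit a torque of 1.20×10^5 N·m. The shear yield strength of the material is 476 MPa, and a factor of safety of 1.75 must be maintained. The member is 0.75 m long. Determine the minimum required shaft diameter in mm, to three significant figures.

d = 131 mm

Allowable shear stress τ_allow = 476/1.75 = 272.0 MPa.
For a solid shaft τ = 16T/(πd³), so d³ = 16T/(π τ_allow) = 16×1.2000×10^8/(π×272.0) = 2.247×10^6 mm³.
d = (2.247×10^6)^(1/3) = 131.0 mm.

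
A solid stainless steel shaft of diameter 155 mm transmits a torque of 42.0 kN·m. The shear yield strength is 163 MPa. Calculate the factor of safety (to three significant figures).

n = 2.84

τ = 16T/(πd³) = 16×4.2000×10^7/(π×155³) = 57.44 MPa.
n = τ_limit/τ = 163/57.44 = 2.838.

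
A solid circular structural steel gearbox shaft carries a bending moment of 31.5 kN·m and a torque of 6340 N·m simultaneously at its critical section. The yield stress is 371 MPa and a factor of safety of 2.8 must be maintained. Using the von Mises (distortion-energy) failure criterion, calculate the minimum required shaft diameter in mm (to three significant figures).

σ_allow = σ_y/n = 371/2.8 = 132.5 MPa.
For a solid shaft σ_b = 32M/(πd³) and τ = 16T/(πd³), so the von Mises stress is σ' = (16/πd³)·√(4M²+3T²).
√(4M²+3T²) = √(4×(3.150×10^7)² + 3×(6.340×10^6)²) = 6.395×10^7 N·mm.
d³ = 16×6.395×10^7/(π×132.5) = 2.458×10^6 mm³.
d = 135.0 mm.

d = 135 mm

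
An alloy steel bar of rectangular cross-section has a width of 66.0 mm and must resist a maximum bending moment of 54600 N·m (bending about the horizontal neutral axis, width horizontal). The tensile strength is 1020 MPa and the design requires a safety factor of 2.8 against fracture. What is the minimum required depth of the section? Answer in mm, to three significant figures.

h = 117 mm

σ_allow = 1020/2.8 = 364.3 MPa.
For a rectangular section σ = 6M/(bh²), so h² = 6M/(b σ_allow) = 6×5.4600×10^7/(66.0×364.3) = 13630 mm².
h = 116.7 mm.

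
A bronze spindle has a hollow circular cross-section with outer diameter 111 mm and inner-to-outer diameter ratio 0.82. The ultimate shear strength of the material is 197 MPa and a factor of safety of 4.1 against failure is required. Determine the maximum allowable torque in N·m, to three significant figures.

τ_allow = 197/4.1 = 48.05 MPa.
For a hollow shaft T_allow = τ_allow·πd_o³(1−k⁴)/16 with 1−k⁴ = 0.5479, so πd_o³(1−k⁴)/16 = 147100 mm³.
T_allow = 48.05×147100 = 7.069×10^6 N·mm = 7069 N·m.

T_allow = 7070 N·m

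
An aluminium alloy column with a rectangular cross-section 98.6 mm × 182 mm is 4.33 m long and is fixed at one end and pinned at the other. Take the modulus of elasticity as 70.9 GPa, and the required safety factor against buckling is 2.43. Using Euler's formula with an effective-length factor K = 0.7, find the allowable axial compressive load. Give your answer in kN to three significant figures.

Buckling occurs about the weak axis: I_min = h·b³/12 = 182×98.6³/12 = 1.454×10^7 mm⁴ (b = 98.6 mm is the smaller dimension).
Effective length L_e = KL = 0.7×4.33 m = 3031 mm.
Euler critical load P_cr = π²EI/L_e² = π²×70900×1.454×10^7/3031² = 1.107×10^6 N.
P_allow = P_cr/n = 1.107×10^6/2.43 = 455700 N.

P_allow = 456 kN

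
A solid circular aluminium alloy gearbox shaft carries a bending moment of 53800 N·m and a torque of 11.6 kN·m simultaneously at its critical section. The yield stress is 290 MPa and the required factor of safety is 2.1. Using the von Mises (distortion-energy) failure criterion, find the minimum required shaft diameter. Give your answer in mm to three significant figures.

d = 159 mm

σ_allow = σ_y/n = 290/2.1 = 138.1 MPa.
For a solid shaft σ_b = 32M/(πd³) and τ = 16T/(πd³), so the von Mises stress is σ' = (16/πd³)·√(4M²+3T²).
√(4M²+3T²) = √(4×(5.380×10^7)² + 3×(1.160×10^7)²) = 1.095×10^8 N·mm.
d³ = 16×1.095×10^8/(π×138.1) = 4.037×10^6 mm³.
d = 159.2 mm.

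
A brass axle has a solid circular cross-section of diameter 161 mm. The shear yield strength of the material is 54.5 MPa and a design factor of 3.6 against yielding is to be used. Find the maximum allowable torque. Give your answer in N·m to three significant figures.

τ_allow = 54.5/3.6 = 15.14 MPa.
For a solid shaft T_allow = τ_allow·πd³/16; πd³/16 = π×161³/16 = 819400 mm³.
T_allow = 15.14×819400 = 1.241×10^7 N·mm = 12410 N·m.

T_allow = 12400 N·m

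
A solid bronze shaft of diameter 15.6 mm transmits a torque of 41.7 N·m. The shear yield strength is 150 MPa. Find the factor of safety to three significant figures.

n = 2.68

τ = 16T/(πd³) = 16×41700/(π×15.6³) = 55.94 MPa.
n = τ_limit/τ = 150/55.94 = 2.681.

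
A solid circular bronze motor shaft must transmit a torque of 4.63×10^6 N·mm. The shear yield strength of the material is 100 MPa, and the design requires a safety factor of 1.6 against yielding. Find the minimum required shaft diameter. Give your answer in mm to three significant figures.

Allowable shear stress τ_allow = 100/1.6 = 62.50 MPa.
For a solid shaft τ = 16T/(πd³), so d³ = 16T/(π τ_allow) = 16×4630000/(π×62.50) = 377300 mm³.
d = (377300)^(1/3) = 72.26 mm.

d = 72.3 mm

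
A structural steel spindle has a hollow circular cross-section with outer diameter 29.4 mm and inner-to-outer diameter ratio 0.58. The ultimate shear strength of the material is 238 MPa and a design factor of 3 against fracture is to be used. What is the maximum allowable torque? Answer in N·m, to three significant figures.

T_allow = 351 N·m

τ_allow = 238/3 = 79.33 MPa.
For a hollow shaft T_allow = τ_allow·πd_o³(1−k⁴)/16 with 1−k⁴ = 0.8868, so πd_o³(1−k⁴)/16 = 4425 mm³.
T_allow = 79.33×4425 = 351100 N·mm = 351.1 N·m.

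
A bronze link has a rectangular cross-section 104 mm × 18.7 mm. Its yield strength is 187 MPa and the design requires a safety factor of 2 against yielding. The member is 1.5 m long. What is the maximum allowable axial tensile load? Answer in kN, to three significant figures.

σ_allow = 187/2 = 93.50 MPa.
A = 104×18.7 = 1945 mm².
F_allow = σ_allow × A = 93.50×1945 = 181800 N.

F_allow = 182 kN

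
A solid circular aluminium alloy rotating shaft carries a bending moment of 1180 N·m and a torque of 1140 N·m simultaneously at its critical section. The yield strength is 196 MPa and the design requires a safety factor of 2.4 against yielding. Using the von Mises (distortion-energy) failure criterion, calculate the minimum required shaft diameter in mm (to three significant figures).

σ_allow = σ_y/n = 196/2.4 = 81.67 MPa.
For a solid shaft σ_b = 32M/(πd³) and τ = 16T/(πd³), so the von Mises stress is σ' = (16/πd³)·√(4M²+3T²).
√(4M²+3T²) = √(4×(1.180×10^6)² + 3×(1.140×10^6)²) = 3.077×10^6 N·mm.
d³ = 16×3.077×10^6/(π×81.67) = 191900 mm³.
d = 57.68 mm.

d = 57.7 mm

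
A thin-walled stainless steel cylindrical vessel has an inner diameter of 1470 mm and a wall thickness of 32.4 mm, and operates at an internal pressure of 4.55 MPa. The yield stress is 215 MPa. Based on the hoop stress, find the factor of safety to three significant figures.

σ_h = pD/(2t) = 4.55×1470/(2×32.4) = 103.2 MPa.
n = 215/103.2 = 2.083.

n = 2.08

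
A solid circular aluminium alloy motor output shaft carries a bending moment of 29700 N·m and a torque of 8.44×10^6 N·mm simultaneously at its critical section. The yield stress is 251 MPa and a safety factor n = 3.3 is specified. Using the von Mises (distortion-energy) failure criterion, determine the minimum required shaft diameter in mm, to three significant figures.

d = 160 mm

σ_allow = σ_y/n = 251/3.3 = 76.06 MPa.
For a solid shaft σ_b = 32M/(πd³) and τ = 16T/(πd³), so the von Mises stress is σ' = (16/πd³)·√(4M²+3T²).
√(4M²+3T²) = √(4×(2.970×10^7)² + 3×(8.440×10^6)²) = 6.117×10^7 N·mm.
d³ = 16×6.117×10^7/(π×76.06) = 4.096×10^6 mm³.
d = 160.0 mm.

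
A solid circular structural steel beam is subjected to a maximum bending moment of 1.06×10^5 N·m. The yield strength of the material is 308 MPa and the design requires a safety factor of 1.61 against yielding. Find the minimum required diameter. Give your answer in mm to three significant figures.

σ_allow = 308/1.61 = 191.3 MPa.
For a solid circular section σ = 32M/(πd³), so d³ = 32M/(π σ_allow) = 32×1.0600×10^8/(π×191.3) = 5.644×10^6 mm³.
d = 178.0 mm.

d = 178 mm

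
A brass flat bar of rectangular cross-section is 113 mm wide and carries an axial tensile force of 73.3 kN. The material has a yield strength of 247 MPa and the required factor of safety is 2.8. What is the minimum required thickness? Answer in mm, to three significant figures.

t = 7.35 mm

σ_allow = 247/2.8 = 88.21 MPa.
Required area A = F/σ_allow = 73300/88.21 = 830.9 mm².
t = A/w = 830.9/113 = 7.353 mm.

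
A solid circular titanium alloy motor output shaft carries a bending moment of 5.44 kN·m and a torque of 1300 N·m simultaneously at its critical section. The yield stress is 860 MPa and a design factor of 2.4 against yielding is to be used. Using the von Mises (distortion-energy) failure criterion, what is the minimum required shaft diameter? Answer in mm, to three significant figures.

σ_allow = σ_y/n = 860/2.4 = 358.3 MPa.
For a solid shaft σ_b = 32M/(πd³) and τ = 16T/(πd³), so the von Mises stress is σ' = (16/πd³)·√(4M²+3T²).
√(4M²+3T²) = √(4×(5.440×10^6)² + 3×(1.300×10^6)²) = 1.111×10^7 N·mm.
d³ = 16×1.111×10^7/(π×358.3) = 157900 mm³.
d = 54.05 mm.

d = 54.1 mm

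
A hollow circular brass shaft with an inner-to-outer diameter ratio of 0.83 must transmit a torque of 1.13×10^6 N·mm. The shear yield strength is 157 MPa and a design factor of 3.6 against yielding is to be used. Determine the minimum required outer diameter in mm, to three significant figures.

d_o = 63.1 mm

τ_allow = 157/3.6 = 43.61 MPa.
For a hollow shaft τ = 16T/[πd_o³(1−k⁴)] with k = 0.83, so 1−k⁴ = 0.5254.
d_o³ = 16T/[π τ_allow (1−k⁴)] = 16×1130000/(π×43.61×0.5254) = 251200 mm³.
d_o = 63.09 mm.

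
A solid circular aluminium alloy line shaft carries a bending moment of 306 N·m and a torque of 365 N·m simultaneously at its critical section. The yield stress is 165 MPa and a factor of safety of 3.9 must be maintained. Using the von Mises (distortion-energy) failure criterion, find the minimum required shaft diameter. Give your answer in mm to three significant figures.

d = 47.3 mm

σ_allow = σ_y/n = 165/3.9 = 42.31 MPa.
For a solid shaft σ_b = 32M/(πd³) and τ = 16T/(πd³), so the von Mises stress is σ' = (16/πd³)·√(4M²+3T²).
√(4M²+3T²) = √(4×(306000)² + 3×(365000)²) = 879900 N·mm.
d³ = 16×879900/(π×42.31) = 105900 mm³.
d = 47.31 mm.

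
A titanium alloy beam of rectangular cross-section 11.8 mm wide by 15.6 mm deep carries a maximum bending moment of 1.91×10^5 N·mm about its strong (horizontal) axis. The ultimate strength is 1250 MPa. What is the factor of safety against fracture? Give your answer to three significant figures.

n = 3.13

Section modulus S = bh²/6 = 11.8×15.6²/6 = 478.6 mm³.
σ = M/S = 191000/478.6 = 399.1 MPa.
n = 1250/399.1 = 3.132.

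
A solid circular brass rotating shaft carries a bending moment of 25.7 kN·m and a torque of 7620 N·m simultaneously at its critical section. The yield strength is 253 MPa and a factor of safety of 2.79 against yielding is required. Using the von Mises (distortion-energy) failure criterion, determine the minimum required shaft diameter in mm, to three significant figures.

σ_allow = σ_y/n = 253/2.79 = 90.68 MPa.
For a solid shaft σ_b = 32M/(πd³) and τ = 16T/(πd³), so the von Mises stress is σ' = (16/πd³)·√(4M²+3T²).
√(4M²+3T²) = √(4×(2.570×10^7)² + 3×(7.620×10^6)²) = 5.307×10^7 N·mm.
d³ = 16×5.307×10^7/(π×90.68) = 2.980×10^6 mm³.
d = 143.9 mm.

d = 144 mm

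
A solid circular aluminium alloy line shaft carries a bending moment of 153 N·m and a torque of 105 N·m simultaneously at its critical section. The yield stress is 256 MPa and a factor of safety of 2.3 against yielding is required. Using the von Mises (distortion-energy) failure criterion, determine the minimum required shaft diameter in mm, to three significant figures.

d = 25.3 mm

σ_allow = σ_y/n = 256/2.3 = 111.3 MPa.
For a solid shaft σ_b = 32M/(πd³) and τ = 16T/(πd³), so the von Mises stress is σ' = (16/πd³)·√(4M²+3T²).
√(4M²+3T²) = √(4×(153000)² + 3×(105000)²) = 356000 N·mm.
d³ = 16×356000/(π×111.3) = 16290 mm³.
d = 25.35 mm.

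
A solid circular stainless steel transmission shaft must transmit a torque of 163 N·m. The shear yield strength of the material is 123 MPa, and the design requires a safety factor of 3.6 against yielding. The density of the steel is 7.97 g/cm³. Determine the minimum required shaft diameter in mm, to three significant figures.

d = 29.0 mm

Allowable shear stress τ_allow = 123/3.6 = 34.17 MPa.
For a solid shaft τ = 16T/(πd³), so d³ = 16T/(π τ_allow) = 16×163000/(π×34.17) = 24300 mm³.
d = (24300)^(1/3) = 28.96 mm.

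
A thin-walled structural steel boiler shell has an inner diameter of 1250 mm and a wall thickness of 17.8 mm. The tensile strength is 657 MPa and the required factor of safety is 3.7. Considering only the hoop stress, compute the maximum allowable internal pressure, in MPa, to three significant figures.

p_allow = 5.06 MPa

σ_allow = 657/3.7 = 177.6 MPa.
σ_h = pD/(2t) → p_allow = 2σ_allow t/D = 2×177.6×17.8/1250 = 5.057 MPa.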